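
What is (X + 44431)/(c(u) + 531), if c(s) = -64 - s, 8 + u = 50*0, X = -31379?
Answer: 13052/475 ≈ 27.478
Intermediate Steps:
u = -8 (u = -8 + 50*0 = -8 + 0 = -8)
(X + 44431)/(c(u) + 531) = (-31379 + 44431)/((-64 - 1*(-8)) + 531) = 13052/((-64 + 8) + 531) = 13052/(-56 + 531) = 13052/475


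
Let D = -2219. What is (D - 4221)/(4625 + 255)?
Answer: -161/122 ≈ -1.3197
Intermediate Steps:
(D - 4221)/(4625 + 255) = (-2219 - 4221)/(4625 + 255) = -6440/4880 = -6440*1/4880 = -161/122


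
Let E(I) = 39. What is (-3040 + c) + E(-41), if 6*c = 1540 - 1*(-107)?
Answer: -5453/2 ≈ -2726.5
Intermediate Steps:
c = 549/2 (c = (1540 - 1*(-107))/6 = (1540 + 107)/6 = (1/6)*1647 = 549/2 ≈ 274.50)
(-3040 + c) + E(-41) = (-3040 + 549/2) + 39 = -5531/2 + 39 = -5453/2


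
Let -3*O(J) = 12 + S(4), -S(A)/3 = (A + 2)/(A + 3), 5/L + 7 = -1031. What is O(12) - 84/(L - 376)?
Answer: -7976102/2732051 ≈ -2.9195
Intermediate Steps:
L = -5/1038 (L = 5/(-7 - 1031) = 5/(-1038) = 5*(-1/1038) = -5/1038 ≈ -0.0048170)
S(A) = -3*(2 + A)/(3 + A) (S(A) = -3*(A + 2)/(A + 3) = -3*(2 + A)/(3 + A))
O(J) = -22/7 (O(J) = -(12 + 3*(-2 - 1*4)/(3 + 4))/3 = -(12 + 3*(-2 - 4)/7)/3 = -(12 + 3*(1/7)*(-6))/3 = -(12 - 18/7)/3 = -1/3*66/7 = -22/7)
O(12) - 84/(L - 376) = -22/7 - 84/(-5/1038 - 376) = -22/7 - 84/(-390293/1038) = -22/7 - 1038/390293*(-84) = -22/7 + 87192/390293 = -7976102/2732051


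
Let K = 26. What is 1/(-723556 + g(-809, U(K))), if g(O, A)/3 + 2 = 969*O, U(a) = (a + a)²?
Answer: -1/3075325 ≈ -3.2517e-7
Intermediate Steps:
U(a) = 4*a² (U(a) = (2*a)² = 4*a²)
g(O, A) = -6 + 2907*O (g(O, A) = -6 + 3*(969*O) = -6 + 2907*O)
1/(-723556 + g(-809, U(K))) = 1/(-723556 + (-6 + 2907*(-809))) = 1/(-723556 + (-6 - 2351763)) = 1/(-723556 - 2351769) = 1/(-3075325) = -1/3075325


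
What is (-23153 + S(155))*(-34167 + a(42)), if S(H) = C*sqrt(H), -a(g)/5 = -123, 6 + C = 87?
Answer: 776829456 - 2717712*sqrt(155) ≈ 7.4299e+8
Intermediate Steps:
C = 81 (C = -6 + 87 = 81)
a(g) = 615 (a(g) = -5*(-123) = 615)
S(H) = 81*sqrt(H)
(-23153 + S(155))*(-34167 + a(42)) = (-23153 + 81*sqrt(155))*(-34167 + 615) = (-23153 + 81*sqrt(155))*(-33552) = 776829456 - 2717712*sqrt(155)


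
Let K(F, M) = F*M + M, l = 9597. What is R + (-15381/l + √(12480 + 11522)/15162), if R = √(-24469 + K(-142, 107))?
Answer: -5127/3199 + √24002/15162 + 2*I*√9889 ≈ -1.5925 + 198.89*I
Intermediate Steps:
K(F, M) = M + F*M
R = 2*I*√9889 (R = √(-24469 + 107*(1 - 142)) = √(-24469 + 107*(-141)) = √(-24469 - 15087) = √(-39556) = 2*I*√9889 ≈ 198.89*I)
R + (-15381/l + √(12480 + 11522)/15162) = 2*I*√9889 + (-15381/9597 + √(12480 + 11522)/15162) = 2*I*√9889 + (-15381*1/9597 + √24002*(1/15162)) = 2*I*√9889 + (-5127/3199 + √24002/15162) = -5127/3199 + √24002/15162 + 2*I*√9889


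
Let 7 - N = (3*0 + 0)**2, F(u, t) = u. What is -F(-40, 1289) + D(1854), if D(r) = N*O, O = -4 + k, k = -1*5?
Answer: -23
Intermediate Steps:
k = -5
O = -9 (O = -4 - 5 = -9)
N = 7 (N = 7 - (3*0 + 0)**2 = 7 - (0 + 0)**2 = 7 - 1*0**2 = 7 - 1*0 = 7 + 0 = 7)
D(r) = -63 (D(r) = 7*(-9) = -63)
-F(-40, 1289) + D(1854) = -1*(-40) - 63 = 40 - 63 = -23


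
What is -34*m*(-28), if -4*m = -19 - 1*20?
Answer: 9282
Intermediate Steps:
m = 39/4 (m = -(-19 - 1*20)/4 = -(-19 - 20)/4 = -¼*(-39) = 39/4 ≈ 9.7500)
-34*m*(-28) = -34*39/4*(-28) = -663/2*(-28) = 9282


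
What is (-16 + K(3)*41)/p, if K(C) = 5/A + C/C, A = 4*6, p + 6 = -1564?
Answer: -161/7536 ≈ -0.021364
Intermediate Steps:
p = -1570 (p = -6 - 1564 = -1570)
A = 24
K(C) = 29/24 (K(C) = 5/24 + C/C = 5*(1/24) + 1 = 5/24 + 1 = 29/24)
(-16 + K(3)*41)/p = (-16 + (29/24)*41)/(-1570) = (-16 + 1189/24)*(-1/1570) = (805/24)*(-1/1570) = -161/7536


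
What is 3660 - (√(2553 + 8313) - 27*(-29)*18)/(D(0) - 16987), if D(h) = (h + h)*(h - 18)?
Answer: 62186514/16987 + √10866/16987 ≈ 3660.8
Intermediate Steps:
D(h) = 2*h*(-18 + h) (D(h) = (2*h)*(-18 + h) = 2*h*(-18 + h))
3660 - (√(2553 + 8313) - 27*(-29)*18)/(D(0) - 16987) = 3660 - (√(2553 + 8313) - 27*(-29)*18)/(2*0*(-18 + 0) - 16987) = 3660 - (√10866 + 783*18)/(2*0*(-18) - 16987) = 3660 - (√10866 + 14094)/(0 - 16987) = 3660 - (14094 + √10866)/(-16987) = 3660 - (14094 + √10866)*(-1)/16987 = 3660 - (-14094/16987 - √10866/16987) = 3660 + (14094/16987 + √10866/16987) = 62186514/16987 + √10866/16987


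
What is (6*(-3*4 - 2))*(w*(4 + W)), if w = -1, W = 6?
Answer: 840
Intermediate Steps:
(6*(-3*4 - 2))*(w*(4 + W)) = (6*(-3*4 - 2))*(-(4 + 6)) = (6*(-12 - 2))*(-1*10) = (6*(-14))*(-10) = -84*(-10) = 840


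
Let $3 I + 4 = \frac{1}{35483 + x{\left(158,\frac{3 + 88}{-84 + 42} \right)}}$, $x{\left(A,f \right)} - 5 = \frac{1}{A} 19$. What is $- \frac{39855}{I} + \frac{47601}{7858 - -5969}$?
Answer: $\frac{3090301654206033}{103372191406} \approx 29895.0$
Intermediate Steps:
$x{\left(A,f \right)} = 5 + \frac{19}{A}$ ($x{\left(A,f \right)} = 5 + \frac{1}{A} 19 = 5 + \frac{19}{A}$)
$I = - \frac{22428334}{16821369}$ ($I = - \frac{4}{3} + \frac{1}{3 \left(35483 + \left(5 + \frac{19}{158}\right)\right)} = - \frac{4}{3} + \frac{1}{3 \left(35483 + \frac{809}{158}\right)} = - \frac{4}{3} + \frac{1}{3 \cdot \frac{5607123}{158}} = - \frac{4}{3} + \frac{1}{3} \cdot \frac{158}{5607123} = - \frac{4}{3} + \frac{158}{16821369} = - \frac{22428334}{16821369} \approx -1.3333$)
$- \frac{39855}{I} + \frac{47601}{7858 - -5969} = - \frac{39855}{- \frac{22428334}{16821369}} + \frac{47601}{7858 - -5969} = \left(-39855\right) \left(- \frac{16821369}{22428334}\right) + \frac{47601}{7858 + 5969} = \frac{670415661495}{22428334} + \frac{47601}{13827} = \frac{670415661495}{22428334} + 47601 \cdot \frac{1}{13827} = \frac{670415661495}{22428334} + \frac{15867}{4609} = \frac{3090301654206033}{103372191406}$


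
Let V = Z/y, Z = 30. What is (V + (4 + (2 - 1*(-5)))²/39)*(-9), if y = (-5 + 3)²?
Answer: -2481/26 ≈ -95.423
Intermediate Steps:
y = 4 (y = (-2)² = 4)
V = 15/2 (V = 30/4 = 30*(¼) = 15/2 ≈ 7.5000)
(V + (4 + (2 - 1*(-5)))²/39)*(-9) = (15/2 + (4 + (2 - 1*(-5)))²/39)*(-9) = (15/2 + (4 + (2 + 5))²*(1/39))*(-9) = (15/2 + (4 + 7)²*(1/39))*(-9) = (15/2 + 11²*(1/39))*(-9) = (15/2 + 121*(1/39))*(-9) = (15/2 + 121/39)*(-9) = (827/78)*(-9) = -2481/26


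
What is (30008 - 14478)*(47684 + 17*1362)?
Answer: 1100114140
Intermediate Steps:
(30008 - 14478)*(47684 + 17*1362) = 15530*(47684 + 23154) = 15530*70838 = 1100114140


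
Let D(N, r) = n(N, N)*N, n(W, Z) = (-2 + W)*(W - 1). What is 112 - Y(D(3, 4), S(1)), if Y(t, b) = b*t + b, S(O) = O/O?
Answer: 105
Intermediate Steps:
S(O) = 1
n(W, Z) = (-1 + W)*(-2 + W) (n(W, Z) = (-2 + W)*(-1 + W) = (-1 + W)*(-2 + W))
D(N, r) = N*(2 + N² - 3*N) (D(N, r) = (2 + N² - 3*N)*N = N*(2 + N² - 3*N))
Y(t, b) = b + b*t
112 - Y(D(3, 4), S(1)) = 112 - (1 + 3*(2 + 3² - 3*3)) = 112 - (1 + 3*(2 + 9 - 9)) = 112 - (1 + 3*2) = 112 - (1 + 6) = 112 - 7 = 105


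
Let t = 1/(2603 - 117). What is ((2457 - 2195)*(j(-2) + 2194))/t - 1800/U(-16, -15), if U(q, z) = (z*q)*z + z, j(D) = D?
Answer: 344080458424/241 ≈ 1.4277e+9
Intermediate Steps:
t = 1/2486 ≈ 0.00040225
U(q, z) = z + q*z² (U(q, z) = (q*z)*z + z = q*z² + z = z + q*z²)
((2457 - 2195)*(j(-2) + 2194))/t - 1800/U(-16, -15) = ((2457 - 2195)*(-2 + 2194))/(1/2486) - 1800*(-1/(15*(1 - 16*(-15)))) = (262*2192)*2486 - 1800*(-1/(15*(1 + 240))) = 574304*2486 - 1800/((-15*241)) = 1427719744 - 1800/(-3615) = 1427719744 - 1800*(-1/3615) = 1427719744 + 120/241 = 344080458424/241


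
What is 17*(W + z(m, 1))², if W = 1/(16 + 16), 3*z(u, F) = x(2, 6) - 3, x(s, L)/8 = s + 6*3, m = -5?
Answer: 429602393/9216 ≈ 46615.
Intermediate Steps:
x(s, L) = 144 + 8*s (x(s, L) = 8*(s + 6*3) = 8*(s + 18) = 8*(18 + s) = 144 + 8*s)
z(u, F) = 157/3 (z(u, F) = ((144 + 8*2) - 3)/3 = ((144 + 16) - 3)/3 = (160 - 3)/3 = (⅓)*157 = 157/3)
W = 1/32 ≈ 0.031250
17*(W + z(m, 1))² = 17*(1/32 + 157/3)² = 17*(5027/96)² = 17*(25270729/9216) = 429602393/9216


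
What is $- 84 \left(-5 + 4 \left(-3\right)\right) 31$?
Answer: $44268$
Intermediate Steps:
$- 84 \left(-5 + 4 \left(-3\right)\right) 31 = - 84 \left(-5 - 12\right) 31 = \left(-84\right) \left(-17\right) 31 = 1428 \cdot 31 = 44268$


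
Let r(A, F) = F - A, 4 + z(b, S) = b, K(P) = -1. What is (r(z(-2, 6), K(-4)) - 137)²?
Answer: 17424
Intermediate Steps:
z(b, S) = -4 + b
(r(z(-2, 6), K(-4)) - 137)² = ((-1 - (-4 - 2)) - 137)² = ((-1 - 1*(-6)) - 137)² = ((-1 + 6) - 137)² = (5 - 137)² = (-132)² = 17424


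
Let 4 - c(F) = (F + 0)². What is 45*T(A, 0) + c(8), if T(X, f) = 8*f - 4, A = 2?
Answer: -240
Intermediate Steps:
c(F) = 4 - F² (c(F) = 4 - (F + 0)² = 4 - F²)
T(X, f) = -4 + 8*f
45*T(A, 0) + c(8) = 45*(-4 + 8*0) + (4 - 1*8²) = 45*(-4 + 0) + (4 - 1*64) = 45*(-4) + (4 - 64) = -180 - 60 = -240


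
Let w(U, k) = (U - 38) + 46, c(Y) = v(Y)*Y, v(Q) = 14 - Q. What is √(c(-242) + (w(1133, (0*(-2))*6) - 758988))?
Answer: I*√819799 ≈ 905.43*I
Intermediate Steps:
c(Y) = Y*(14 - Y) (c(Y) = (14 - Y)*Y = Y*(14 - Y))
w(U, k) = 8 + U (w(U, k) = (-38 + U) + 46 = 8 + U)
√(c(-242) + (w(1133, (0*(-2))*6) - 758988)) = √(-242*(14 - 1*(-242)) + ((8 + 1133) - 758988)) = √(-242*(14 + 242) + (1141 - 758988)) = √(-242*256 - 757847) = √(-61952 - 757847) = √(-819799) = I*√819799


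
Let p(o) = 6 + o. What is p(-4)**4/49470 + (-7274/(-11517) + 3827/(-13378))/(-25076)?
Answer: 3287974407717/10618379058690040 ≈ 0.00030965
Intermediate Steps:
p(-4)**4/49470 + (-7274/(-11517) + 3827/(-13378))/(-25076) = (6 - 4)**4/49470 + (-7274/(-11517) + 3827/(-13378))/(-25076) = 2**4*(1/49470) + (-7274*(-1/11517) + 3827*(-1/13378))*(-1/25076) = 16*(1/49470) + (7274/11517 - 3827/13378)*(-1/25076) = 8/24735 + (53236013/154074426)*(-1/25076) = 8/24735 - 53236013/3863570306376 = 3287974407717/10618379058690040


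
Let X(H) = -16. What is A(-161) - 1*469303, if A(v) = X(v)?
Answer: -469319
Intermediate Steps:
A(v) = -16
A(-161) - 1*469303 = -16 - 1*469303 = -16 - 469303 = -469319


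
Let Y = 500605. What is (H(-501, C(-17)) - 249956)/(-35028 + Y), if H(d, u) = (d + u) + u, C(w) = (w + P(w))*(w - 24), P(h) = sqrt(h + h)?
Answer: -249063/465577 - 82*I*sqrt(34)/465577 ≈ -0.53496 - 0.001027*I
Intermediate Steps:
P(h) = sqrt(2)*sqrt(h) (P(h) = sqrt(2*h) = sqrt(2)*sqrt(h))
C(w) = (-24 + w)*(w + sqrt(2)*sqrt(w)) (C(w) = (w + sqrt(2)*sqrt(w))*(w - 24) = (w + sqrt(2)*sqrt(w))*(-24 + w) = (-24 + w)*(w + sqrt(2)*sqrt(w)))
H(d, u) = d + 2*u
(H(-501, C(-17)) - 249956)/(-35028 + Y) = ((-501 + 2*((-17)**2 - 24*(-17) + sqrt(2)*(-17)**(3/2) - 24*sqrt(2)*sqrt(-17))) - 249956)/(-35028 + 500605) = ((-501 + 2*(289 + 408 + sqrt(2)*(-17*I*sqrt(17)) - 24*sqrt(2)*I*sqrt(17))) - 249956)/465577 = ((-501 + 2*(289 + 408 - 17*I*sqrt(34) - 24*I*sqrt(34))) - 249956)*(1/465577) = ((-501 + 2*(697 - 41*I*sqrt(34))) - 249956)*(1/465577) = ((-501 + (1394 - 82*I*sqrt(34))) - 249956)*(1/465577) = ((893 - 82*I*sqrt(34)) - 249956)*(1/465577) = (-249063 - 82*I*sqrt(34))*(1/465577) = -249063/465577 - 82*I*sqrt(34)/465577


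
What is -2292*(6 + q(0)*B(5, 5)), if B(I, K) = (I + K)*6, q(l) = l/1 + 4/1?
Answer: -563832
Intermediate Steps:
q(l) = 4 + l (q(l) = l*1 + 4*1 = l + 4 = 4 + l)
B(I, K) = 6*I + 6*K
-2292*(6 + q(0)*B(5, 5)) = -2292*(6 + (4 + 0)*(6*5 + 6*5)) = -2292*(6 + 4*(30 + 30)) = -2292*(6 + 4*60) = -2292*(6 + 240) = -2292*246 = -563832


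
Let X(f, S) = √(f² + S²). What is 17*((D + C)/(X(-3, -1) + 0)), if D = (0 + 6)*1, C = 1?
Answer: 119*√10/10 ≈ 37.631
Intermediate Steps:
X(f, S) = √(S² + f²)
D = 6 (D = 6*1 = 6)
17*((D + C)/(X(-3, -1) + 0)) = 17*((6 + 1)/(√((-1)² + (-3)²) + 0)) = 17*(7/(√(1 + 9) + 0)) = 17*(7/(√10 + 0)) = 17*(7/(√10)) = 17*(7*(√10/10)) = 17*(7*√10/10) = 119*√10/10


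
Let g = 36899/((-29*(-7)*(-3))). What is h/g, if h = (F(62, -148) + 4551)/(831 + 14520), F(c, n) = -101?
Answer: -129050/26973169 ≈ -0.0047844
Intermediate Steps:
g = -36899/609 (g = 36899/((203*(-3))) = 36899/(-609) = 36899*(-1/609) = -36899/609 ≈ -60.589)
h = 4450/15351 (h = (-101 + 4551)/(831 + 14520) = 4450/15351 ≈ 0.28988)
h/g = 4450/(15351*(-36899/609)) = (4450/15351)*(-609/36899) = -129050/26973169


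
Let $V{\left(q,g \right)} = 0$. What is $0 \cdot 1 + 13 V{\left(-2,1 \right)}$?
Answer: $0$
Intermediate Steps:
$0 \cdot 1 + 13 V{\left(-2,1 \right)} = 0 \cdot 1 + 13 \cdot 0 = 0 + 0 = 0$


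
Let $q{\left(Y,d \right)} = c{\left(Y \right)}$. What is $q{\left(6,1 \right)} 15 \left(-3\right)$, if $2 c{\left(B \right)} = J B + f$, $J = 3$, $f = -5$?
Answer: $- \frac{585}{2} \approx -292.5$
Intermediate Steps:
$c{\left(B \right)} = - \frac{5}{2} + \frac{3 B}{2}$ ($c{\left(B \right)} = \frac{3 B - 5}{2} = \frac{-5 + 3 B}{2} = - \frac{5}{2} + \frac{3 B}{2}$)
$q{\left(Y,d \right)} = - \frac{5}{2} + \frac{3 Y}{2}$
$q{\left(6,1 \right)} 15 \left(-3\right) = \left(- \frac{5}{2} + \frac{3}{2} \cdot 6\right) 15 \left(-3\right) = \left(- \frac{5}{2} + 9\right) 15 \left(-3\right) = \frac{13}{2} \cdot 15 \left(-3\right) = \frac{195}{2} \left(-3\right) = - \frac{585}{2}$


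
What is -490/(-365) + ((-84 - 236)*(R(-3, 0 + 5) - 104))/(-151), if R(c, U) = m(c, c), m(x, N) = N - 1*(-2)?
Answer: -2438002/11023 ≈ -221.17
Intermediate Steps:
m(x, N) = 2 + N (m(x, N) = N + 2 = 2 + N)
R(c, U) = 2 + c
-490/(-365) + ((-84 - 236)*(R(-3, 0 + 5) - 104))/(-151) = -490/(-365) + ((-84 - 236)*((2 - 3) - 104))/(-151) = -490*(-1/365) - 320*(-1 - 104)*(-1/151) = 98/73 - 320*(-105)*(-1/151) = 98/73 + 33600*(-1/151) = 98/73 - 33600/151 = -2438002/11023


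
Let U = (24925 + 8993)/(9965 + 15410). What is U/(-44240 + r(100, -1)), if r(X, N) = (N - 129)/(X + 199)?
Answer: -390057/12909911875 ≈ -3.0214e-5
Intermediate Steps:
r(X, N) = (-129 + N)/(199 + X)
U = 33918/25375 ≈ 1.3367
U/(-44240 + r(100, -1)) = 33918/(25375*(-44240 + (-129 - 1)/(199 + 100))) = 33918/(25375*(-44240 - 130/299)) = 33918/(25375*(-44240 + (1/299)*(-130))) = 33918/(25375*(-44240 - 10/23)) = 33918/(25375*(-1017530/23)) = (33918/25375)*(-23/1017530) = -390057/12909911875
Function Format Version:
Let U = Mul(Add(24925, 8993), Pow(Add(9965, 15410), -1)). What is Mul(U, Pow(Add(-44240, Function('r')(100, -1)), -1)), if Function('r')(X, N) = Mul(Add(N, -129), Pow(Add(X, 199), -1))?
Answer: Rational(-390057, 12909911875) ≈ -3.0214e-5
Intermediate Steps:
Function('r')(X, N) = Mul(Pow(Add(199, X), -1), Add(-129, N)) (Function('r')(X, N) = Mul(Add(-129, N), Pow(Add(199, X), -1)) = Mul(Pow(Add(199, X), -1), Add(-129, N)))
U = Rational(33918, 25375) (U = Mul(33918, Pow(25375, -1)) = Mul(33918, Rational(1, 25375)) = Rational(33918, 25375) ≈ 1.3367)
Mul(U, Pow(Add(-44240, Function('r')(100, -1)), -1)) = Mul(Rational(33918, 25375), Pow(Add(-44240, Mul(Pow(Add(199, 100), -1), Add(-129, -1))), -1)) = Mul(Rational(33918, 25375), Pow(Add(-44240, Mul(Pow(299, -1), -130)), -1)) = Mul(Rational(33918, 25375), Pow(Add(-44240, Mul(Rational(1, 299), -130)), -1)) = Mul(Rational(33918, 25375), Pow(Add(-44240, Rational(-10, 23)), -1)) = Mul(Rational(33918, 25375), Pow(Rational(-1017530, 23), -1)) = Mul(Rational(33918, 25375), Rational(-23, 1017530)) = Rational(-390057, 12909911875)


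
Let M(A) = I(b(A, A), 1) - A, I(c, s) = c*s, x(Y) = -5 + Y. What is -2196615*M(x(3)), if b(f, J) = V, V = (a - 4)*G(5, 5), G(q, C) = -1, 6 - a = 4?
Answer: -8786460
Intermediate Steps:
a = 2 (a = 6 - 1*4 = 6 - 4 = 2)
V = 2 (V = (2 - 4)*(-1) = -2*(-1) = 2)
b(f, J) = 2
M(A) = 2 - A (M(A) = 2*1 - A = 2 - A)
-2196615*M(x(3)) = -2196615*(2 - (-5 + 3)) = -2196615*(2 - 1*(-2)) = -2196615*(2 + 2) = -2196615*4 = -8786460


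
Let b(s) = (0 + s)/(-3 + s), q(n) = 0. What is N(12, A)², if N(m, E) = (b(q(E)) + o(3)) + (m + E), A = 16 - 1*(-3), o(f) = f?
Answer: 1156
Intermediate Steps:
b(s) = s/(-3 + s)
A = 19 (A = 16 + 3 = 19)
N(m, E) = 3 + E + m (N(m, E) = (0/(-3 + 0) + 3) + (m + E) = (0/(-3) + 3) + (E + m) = (0*(-⅓) + 3) + (E + m) = (0 + 3) + (E + m) = 3 + (E + m) = 3 + E + m)
N(12, A)² = (3 + 19 + 12)² = 34² = 1156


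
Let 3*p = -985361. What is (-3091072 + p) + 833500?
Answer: -7758077/3 ≈ -2.5860e+6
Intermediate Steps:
p = -985361/3 (p = (1/3)*(-985361) = -985361/3 ≈ -3.2845e+5)
(-3091072 + p) + 833500 = (-3091072 - 985361/3) + 833500 = -10258577/3 + 833500 = -7758077/3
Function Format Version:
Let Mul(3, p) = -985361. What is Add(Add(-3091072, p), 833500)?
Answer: Rational(-7758077, 3) ≈ -2.5860e+6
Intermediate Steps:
p = Rational(-985361, 3) (p = Mul(Rational(1, 3), -985361) = Rational(-985361, 3) ≈ -3.2845e+5)
Add(Add(-3091072, p), 833500) = Add(Add(-3091072, Rational(-985361, 3)), 833500) = Add(Rational(-10258577, 3), 833500) = Rational(-7758077, 3)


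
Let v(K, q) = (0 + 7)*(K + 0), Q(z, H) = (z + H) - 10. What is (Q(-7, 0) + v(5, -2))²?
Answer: 324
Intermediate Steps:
Q(z, H) = -10 + H + z (Q(z, H) = (H + z) - 10 = -10 + H + z)
v(K, q) = 7*K
(Q(-7, 0) + v(5, -2))² = ((-10 + 0 - 7) + 7*5)² = (-17 + 35)² = 18² = 324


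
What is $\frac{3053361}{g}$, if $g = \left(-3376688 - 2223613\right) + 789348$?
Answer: $- \frac{1017787}{1603651} \approx -0.63467$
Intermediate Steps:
$g = -4810953$ ($g = -5600301 + 789348 = -4810953$)
$\frac{3053361}{g} = \frac{3053361}{-4810953} = 3053361 \left(- \frac{1}{4810953}\right) = - \frac{1017787}{1603651}$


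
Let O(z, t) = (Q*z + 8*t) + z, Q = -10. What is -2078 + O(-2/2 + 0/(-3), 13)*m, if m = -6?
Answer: -2756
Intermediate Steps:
O(z, t) = -9*z + 8*t (O(z, t) = (-10*z + 8*t) + z = -9*z + 8*t)
-2078 + O(-2/2 + 0/(-3), 13)*m = -2078 + (-9*(-2/2 + 0/(-3)) + 8*13)*(-6) = -2078 + (-9*(-2*1/2 + 0*(-1/3)) + 104)*(-6) = -2078 + (-9*(-1 + 0) + 104)*(-6) = -2078 + (-9*(-1) + 104)*(-6) = -2078 + (9 + 104)*(-6) = -2078 + 113*(-6) = -2078 - 678 = -2756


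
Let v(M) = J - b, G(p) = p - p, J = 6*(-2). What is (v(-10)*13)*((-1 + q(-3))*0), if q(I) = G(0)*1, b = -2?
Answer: 0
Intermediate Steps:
J = -12
G(p) = 0
v(M) = -10 (v(M) = -12 - 1*(-2) = -12 + 2 = -10)
q(I) = 0 (q(I) = 0*1 = 0)
(v(-10)*13)*((-1 + q(-3))*0) = (-10*13)*((-1 + 0)*0) = -(-130)*0 = -130*0 = 0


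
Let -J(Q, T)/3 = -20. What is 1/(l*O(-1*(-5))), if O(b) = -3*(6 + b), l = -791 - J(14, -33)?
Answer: 1/28083 ≈ 3.5609e-5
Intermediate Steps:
J(Q, T) = 60 (J(Q, T) = -3*(-20) = 60)
l = -851 (l = -791 - 1*60 = -791 - 60 = -851)
O(b) = -18 - 3*b
1/(l*O(-1*(-5))) = 1/(-851*(-18 - (-3)*(-5))) = 1/(-851*(-18 - 3*5)) = 1/(-851*(-18 - 15)) = 1/(-851*(-33)) = 1/28083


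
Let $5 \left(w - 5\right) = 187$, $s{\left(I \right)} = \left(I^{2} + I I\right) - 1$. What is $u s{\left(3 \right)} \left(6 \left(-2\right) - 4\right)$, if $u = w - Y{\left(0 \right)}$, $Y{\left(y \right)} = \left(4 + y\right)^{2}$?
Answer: $- \frac{35904}{5} \approx -7180.8$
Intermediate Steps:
$s{\left(I \right)} = -1 + 2 I^{2}$ ($s{\left(I \right)} = \left(I^{2} + I^{2}\right) - 1 = 2 I^{2} - 1 = -1 + 2 I^{2}$)
$w = \frac{212}{5}$ ($w = 5 + \frac{1}{5} \cdot 187 = 5 + \frac{187}{5} = \frac{212}{5} \approx 42.4$)
$u = \frac{132}{5}$ ($u = \frac{212}{5} - \left(4 + 0\right)^{2} = \frac{212}{5} - 4^{2} = \frac{212}{5} - 16 = \frac{132}{5} \approx 26.4$)
$u s{\left(3 \right)} \left(6 \left(-2\right) - 4\right) = \frac{132 \left(-1 + 2 \cdot 3^{2}\right) \left(6 \left(-2\right) - 4\right)}{5} = \frac{132 \left(-1 + 2 \cdot 9\right) \left(-12 - 4\right)}{5} = \frac{132 \left(-1 + 18\right) \left(-16\right)}{5} = \frac{132 \cdot 17 \left(-16\right)}{5} = \frac{132}{5} \left(-272\right) = - \frac{35904}{5}$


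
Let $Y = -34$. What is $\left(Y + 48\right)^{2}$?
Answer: $196$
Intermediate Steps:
$\left(Y + 48\right)^{2} = \left(-34 + 48\right)^{2} = 14^{2} = 196$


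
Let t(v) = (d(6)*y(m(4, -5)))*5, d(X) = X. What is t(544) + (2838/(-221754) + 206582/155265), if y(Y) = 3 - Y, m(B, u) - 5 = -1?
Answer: -164591550257/5738439135 ≈ -28.682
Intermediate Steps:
m(B, u) = 4 (m(B, u) = 5 - 1 = 4)
t(v) = -30 (t(v) = (6*(3 - 1*4))*5 = (6*(3 - 4))*5 = (6*(-1))*5 = -6*5 = -30)
t(544) + (2838/(-221754) + 206582/155265) = -30 + (2838/(-221754) + 206582/155265) = -30 + (2838*(-1/221754) + 206582*(1/155265)) = -30 + (-473/36959 + 206582/155265) = -30 + 7561623793/5738439135 = -164591550257/5738439135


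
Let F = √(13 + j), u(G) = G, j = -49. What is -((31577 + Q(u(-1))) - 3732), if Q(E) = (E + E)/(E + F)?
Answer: -1030267/37 - 12*I/37 ≈ -27845.0 - 0.32432*I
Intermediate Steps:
F = 6*I (F = √(13 - 49) = √(-36) = 6*I ≈ 6.0*I)
Q(E) = 2*E/(E + 6*I) (Q(E) = (E + E)/(E + 6*I) = (2*E)/(E + 6*I) = 2*E/(E + 6*I))
-((31577 + Q(u(-1))) - 3732) = -((31577 + 2*(-1)/(-1 + 6*I)) - 3732) = -((31577 + 2*(-1)*((-1 - 6*I)/37)) - 3732) = -((31577 + (2/37 + 12*I/37)) - 3732) = -((1168351/37 + 12*I/37) - 3732) = -(1030267/37 + 12*I/37) = -1030267/37 - 12*I/37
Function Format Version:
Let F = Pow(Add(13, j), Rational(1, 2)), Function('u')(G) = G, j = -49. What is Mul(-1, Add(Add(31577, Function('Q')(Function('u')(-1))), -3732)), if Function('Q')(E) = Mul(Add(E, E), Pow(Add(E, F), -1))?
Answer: Add(Rational(-1030267, 37), Mul(Rational(-12, 37), I)) ≈ Add(-27845., Mul(-0.32432, I))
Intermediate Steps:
F = Mul(6, I) (F = Pow(Add(13, -49), Rational(1, 2)) = Pow(-36, Rational(1, 2)) = Mul(6, I) ≈ Mul(6.0000, I))
Function('Q')(E) = Mul(2, E, Pow(Add(E, Mul(6, I)), -1)) (Function('Q')(E) = Mul(Add(E, E), Pow(Add(E, Mul(6, I)), -1)) = Mul(Mul(2, E), Pow(Add(E, Mul(6, I)), -1)) = Mul(2, E, Pow(Add(E, Mul(6, I)), -1)))
Mul(-1, Add(Add(31577, Function('Q')(Function('u')(-1))), -3732)) = Mul(-1, Add(Add(31577, Mul(2, -1, Pow(Add(-1, Mul(6, I)), -1))), -3732)) = Mul(-1, Add(Add(31577, Mul(2, -1, Mul(Rational(1, 37), Add(-1, Mul(-6, I))))), -3732)) = Mul(-1, Add(Add(31577, Add(Rational(2, 37), Mul(Rational(12, 37), I))), -3732)) = Mul(-1, Add(Add(Rational(1168351, 37), Mul(Rational(12, 37), I)), -3732)) = Mul(-1, Add(Rational(1030267, 37), Mul(Rational(12, 37), I))) = Add(Rational(-1030267, 37), Mul(Rational(-12, 37), I))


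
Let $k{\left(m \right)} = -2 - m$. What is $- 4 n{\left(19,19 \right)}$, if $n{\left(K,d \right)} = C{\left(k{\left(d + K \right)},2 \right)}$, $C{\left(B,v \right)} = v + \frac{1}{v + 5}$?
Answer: $- \frac{60}{7} \approx -8.5714$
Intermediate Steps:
$C{\left(B,v \right)} = v + \frac{1}{5 + v}$
$n{\left(K,d \right)} = \frac{15}{7}$ ($n{\left(K,d \right)} = \frac{1 + 2^{2} + 5 \cdot 2}{5 + 2} = \frac{1 + 4 + 10}{7} = \frac{1}{7} \cdot 15 = \frac{15}{7}$)
$- 4 n{\left(19,19 \right)} = \left(-4\right) \frac{15}{7} = - \frac{60}{7}$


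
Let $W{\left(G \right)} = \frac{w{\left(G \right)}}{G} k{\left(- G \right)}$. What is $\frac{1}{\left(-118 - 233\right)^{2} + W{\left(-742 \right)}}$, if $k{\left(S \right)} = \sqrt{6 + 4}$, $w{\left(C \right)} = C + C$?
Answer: $\frac{123201}{15178486361} - \frac{2 \sqrt{10}}{15178486361} \approx 8.1164 \cdot 10^{-6}$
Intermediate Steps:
$w{\left(C \right)} = 2 C$
$k{\left(S \right)} = \sqrt{10}$
$W{\left(G \right)} = 2 \sqrt{10}$ ($W{\left(G \right)} = \frac{2 G}{G} \sqrt{10} = 2 \sqrt{10}$)
$\frac{1}{\left(-118 - 233\right)^{2} + W{\left(-742 \right)}} = \frac{1}{\left(-118 - 233\right)^{2} + 2 \sqrt{10}} = \frac{1}{\left(-351\right)^{2} + 2 \sqrt{10}} = \frac{1}{123201 + 2 \sqrt{10}}$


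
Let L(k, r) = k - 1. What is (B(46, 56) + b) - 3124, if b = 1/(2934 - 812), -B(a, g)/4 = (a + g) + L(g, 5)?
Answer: -7961743/2122 ≈ -3752.0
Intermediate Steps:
L(k, r) = -1 + k
B(a, g) = 4 - 8*g - 4*a (B(a, g) = -4*((a + g) + (-1 + g)) = -4*(-1 + a + 2*g) = 4 - 8*g - 4*a)
b = 1/2122 ≈ 0.00047125
(B(46, 56) + b) - 3124 = ((4 - 8*56 - 4*46) + 1/2122) - 3124 = ((4 - 448 - 184) + 1/2122) - 3124 = (-628 + 1/2122) - 3124 = -1332615/2122 - 3124 = -7961743/2122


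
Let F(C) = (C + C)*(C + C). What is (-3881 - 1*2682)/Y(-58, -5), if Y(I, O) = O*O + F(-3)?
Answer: -6563/61 ≈ -107.59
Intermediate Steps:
F(C) = 4*C² (F(C) = (2*C)*(2*C) = 4*C²)
Y(I, O) = 36 + O² (Y(I, O) = O*O + 4*(-3)² = O² + 4*9 = O² + 36 = 36 + O²)
(-3881 - 1*2682)/Y(-58, -5) = (-3881 - 1*2682)/(36 + (-5)²) = (-3881 - 2682)/(36 + 25) = -6563/61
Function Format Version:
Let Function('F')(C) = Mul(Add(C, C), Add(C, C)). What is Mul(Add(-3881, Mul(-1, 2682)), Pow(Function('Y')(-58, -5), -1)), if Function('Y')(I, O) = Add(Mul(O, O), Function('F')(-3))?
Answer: Rational(-6563, 61) ≈ -107.59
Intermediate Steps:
Function('F')(C) = Mul(4, Pow(C, 2)) (Function('F')(C) = Mul(Mul(2, C), Mul(2, C)) = Mul(4, Pow(C, 2)))
Function('Y')(I, O) = Add(36, Pow(O, 2)) (Function('Y')(I, O) = Add(Mul(O, O), Mul(4, Pow(-3, 2))) = Add(Pow(O, 2), Mul(4, 9)) = Add(Pow(O, 2), 36) = Add(36, Pow(O, 2)))
Mul(Add(-3881, Mul(-1, 2682)), Pow(Function('Y')(-58, -5), -1)) = Mul(Add(-3881, Mul(-1, 2682)), Pow(Add(36, Pow(-5, 2)), -1)) = Mul(Add(-3881, -2682), Pow(Add(36, 25), -1)) = Mul(-6563, Pow(61, -1)) = Mul(-6563, Rational(1, 61)) = Rational(-6563, 61)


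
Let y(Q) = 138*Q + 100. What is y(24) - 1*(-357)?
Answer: 3769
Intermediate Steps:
y(Q) = 100 + 138*Q
y(24) - 1*(-357) = (100 + 138*24) - 1*(-357) = (100 + 3312) + 357 = 3412 + 357 = 3769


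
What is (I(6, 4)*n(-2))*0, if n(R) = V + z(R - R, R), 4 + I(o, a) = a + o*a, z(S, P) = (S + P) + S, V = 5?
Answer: 0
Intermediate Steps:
z(S, P) = P + 2*S (z(S, P) = (P + S) + S = P + 2*S)
I(o, a) = -4 + a + a*o (I(o, a) = -4 + (a + o*a) = -4 + (a + a*o) = -4 + a + a*o)
n(R) = 5 + R (n(R) = 5 + (R + 2*(R - R)) = 5 + (R + 2*0) = 5 + (R + 0) = 5 + R)
(I(6, 4)*n(-2))*0 = ((-4 + 4 + 4*6)*(5 - 2))*0 = ((-4 + 4 + 24)*3)*0 = (24*3)*0 = 72*0 = 0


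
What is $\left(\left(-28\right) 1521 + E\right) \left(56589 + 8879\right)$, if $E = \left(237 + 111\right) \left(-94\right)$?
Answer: $-4929740400$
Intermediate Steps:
$E = -32712$ ($E = 348 \left(-94\right) = -32712$)
$\left(\left(-28\right) 1521 + E\right) \left(56589 + 8879\right) = \left(\left(-28\right) 1521 - 32712\right) \left(56589 + 8879\right) = \left(-42588 - 32712\right) 65468 = \left(-75300\right) 65468 = -4929740400$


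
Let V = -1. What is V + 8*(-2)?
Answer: -17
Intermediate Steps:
V + 8*(-2) = -1 + 8*(-2) = -1 - 16 = -17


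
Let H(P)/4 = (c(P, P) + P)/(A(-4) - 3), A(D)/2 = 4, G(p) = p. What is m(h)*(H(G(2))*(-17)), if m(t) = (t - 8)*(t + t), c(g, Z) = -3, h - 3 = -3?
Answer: 0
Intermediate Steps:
h = 0 (h = 3 - 3 = 0)
A(D) = 8 (A(D) = 2*4 = 8)
H(P) = -12/5 + 4*P/5 (H(P) = 4*((-3 + P)/(8 - 3)) = 4*((-3 + P)/5) = 4*((-3 + P)*(⅕)) = 4*(-⅗ + P/5) = -12/5 + 4*P/5)
m(t) = 2*t*(-8 + t) (m(t) = (-8 + t)*(2*t) = 2*t*(-8 + t))
m(h)*(H(G(2))*(-17)) = (2*0*(-8 + 0))*((-12/5 + (⅘)*2)*(-17)) = (2*0*(-8))*((-12/5 + 8/5)*(-17)) = 0*(-⅘*(-17)) = 0*(68/5) = 0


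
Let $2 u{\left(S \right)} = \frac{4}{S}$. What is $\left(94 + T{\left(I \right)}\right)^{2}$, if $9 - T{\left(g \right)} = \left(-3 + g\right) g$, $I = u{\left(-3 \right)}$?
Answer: $\frac{819025}{81} \approx 10111.0$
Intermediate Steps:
$u{\left(S \right)} = \frac{2}{S}$ ($u{\left(S \right)} = \frac{4 \frac{1}{S}}{2} = \frac{2}{S}$)
$I = - \frac{2}{3}$ ($I = \frac{2}{-3} = 2 \left(- \frac{1}{3}\right) = - \frac{2}{3} \approx -0.66667$)
$T{\left(g \right)} = 9 - g \left(-3 + g\right)$ ($T{\left(g \right)} = 9 - \left(-3 + g\right) g = 9 - g \left(-3 + g\right)$)
$\left(94 + T{\left(I \right)}\right)^{2} = \left(94 + \left(9 - \left(- \frac{2}{3}\right)^{2} + 3 \left(- \frac{2}{3}\right)\right)\right)^{2} = \left(94 - - \frac{59}{9}\right)^{2} = \left(94 + \frac{59}{9}\right)^{2} = \left(\frac{905}{9}\right)^{2} = \frac{819025}{81}$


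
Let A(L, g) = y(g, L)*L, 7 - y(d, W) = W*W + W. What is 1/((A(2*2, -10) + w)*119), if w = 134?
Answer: 1/9758 ≈ 0.00010248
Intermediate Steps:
y(d, W) = 7 - W - W**2 (y(d, W) = 7 - (W*W + W) = 7 - (W**2 + W) = 7 - (W + W**2) = 7 + (-W - W**2) = 7 - W - W**2)
A(L, g) = L*(7 - L - L**2) (A(L, g) = (7 - L - L**2)*L = L*(7 - L - L**2))
1/((A(2*2, -10) + w)*119) = 1/(((2*2)*(7 - 2*2 - (2*2)**2) + 134)*119) = 1/((4*(7 - 1*4 - 1*4**2) + 134)*119) = 1/((4*(7 - 4 - 1*16) + 134)*119) = 1/((4*(7 - 4 - 16) + 134)*119) = 1/((4*(-13) + 134)*119) = 1/((-52 + 134)*119) = 1/(82*119) = 1/9758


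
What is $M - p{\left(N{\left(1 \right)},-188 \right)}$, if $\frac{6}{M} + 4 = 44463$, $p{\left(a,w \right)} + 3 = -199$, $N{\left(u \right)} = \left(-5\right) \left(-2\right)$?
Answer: $\frac{8980724}{44459} \approx 202.0$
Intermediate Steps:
$N{\left(u \right)} = 10$
$p{\left(a,w \right)} = -202$ ($p{\left(a,w \right)} = -3 - 199 = -202$)
$M = \frac{6}{44459}$ ($M = \frac{6}{-4 + 44463} = \frac{6}{44459} \approx 0.00013496$)
$M - p{\left(N{\left(1 \right)},-188 \right)} = \frac{6}{44459} - -202 = \frac{6}{44459} + 202 = \frac{8980724}{44459}$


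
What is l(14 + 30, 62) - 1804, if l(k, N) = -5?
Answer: -1809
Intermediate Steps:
l(14 + 30, 62) - 1804 = -5 - 1804 = -1809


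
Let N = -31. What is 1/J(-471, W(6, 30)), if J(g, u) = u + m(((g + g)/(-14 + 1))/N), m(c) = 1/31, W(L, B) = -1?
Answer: -31/30 ≈ -1.0333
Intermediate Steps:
m(c) = 1/31
J(g, u) = 1/31 + u (J(g, u) = u + 1/31 = 1/31 + u)
1/J(-471, W(6, 30)) = 1/(1/31 - 1) = 1/(-30/31) = -31/30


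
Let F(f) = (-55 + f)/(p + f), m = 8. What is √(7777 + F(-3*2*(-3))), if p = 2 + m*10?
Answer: 3*√86407/10 ≈ 88.185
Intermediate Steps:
p = 82 (p = 2 + 8*10 = 2 + 80 = 82)
F(f) = (-55 + f)/(82 + f)
√(7777 + F(-3*2*(-3))) = √(7777 + (-55 - 3*2*(-3))/(82 - 3*2*(-3))) = √(7777 + (-55 - 6*(-3))/(82 - 6*(-3))) = √(7777 + (-55 + 18)/(82 + 18)) = √(7777 - 37/100) = √(777663/100) = 3*√86407/10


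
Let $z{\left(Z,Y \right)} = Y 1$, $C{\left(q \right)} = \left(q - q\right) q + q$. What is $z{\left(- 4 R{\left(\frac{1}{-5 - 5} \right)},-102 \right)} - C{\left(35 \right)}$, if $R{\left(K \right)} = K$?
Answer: $-137$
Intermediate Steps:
$C{\left(q \right)} = q$ ($C{\left(q \right)} = 0 q + q = 0 + q = q$)
$z{\left(Z,Y \right)} = Y$
$z{\left(- 4 R{\left(\frac{1}{-5 - 5} \right)},-102 \right)} - C{\left(35 \right)} = -102 - 35 = -137$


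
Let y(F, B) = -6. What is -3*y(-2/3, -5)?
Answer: 18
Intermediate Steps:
-3*y(-2/3, -5) = -3*(-6) = 18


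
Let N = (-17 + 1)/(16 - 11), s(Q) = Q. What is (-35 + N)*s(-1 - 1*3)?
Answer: 764/5 ≈ 152.80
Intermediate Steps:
N = -16/5 ≈ -3.2000
(-35 + N)*s(-1 - 1*3) = (-35 - 16/5)*(-1 - 1*3) = -191*(-1 - 3)/5 = -191/5*(-4) = 764/5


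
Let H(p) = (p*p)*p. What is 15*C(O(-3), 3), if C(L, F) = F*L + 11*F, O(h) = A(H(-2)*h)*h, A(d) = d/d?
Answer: 360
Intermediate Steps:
H(p) = p³ (H(p) = p²*p = p³)
A(d) = 1
O(h) = h (O(h) = 1*h = h)
C(L, F) = 11*F + F*L
15*C(O(-3), 3) = 15*(3*(11 - 3)) = 15*(3*8) = 15*24 = 360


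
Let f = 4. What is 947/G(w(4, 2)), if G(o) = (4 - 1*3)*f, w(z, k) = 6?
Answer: 947/4 ≈ 236.75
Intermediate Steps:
G(o) = 4 (G(o) = (4 - 1*3)*4 = (4 - 3)*4 = 1*4 = 4)
947/G(w(4, 2)) = 947/4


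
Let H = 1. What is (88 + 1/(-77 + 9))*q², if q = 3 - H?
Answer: 5983/17 ≈ 351.94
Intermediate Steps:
q = 2 (q = 3 - 1*1 = 3 - 1 = 2)
(88 + 1/(-77 + 9))*q² = (88 + 1/(-77 + 9))*2² = (88 + 1/(-68))*4 = (88 - 1/68)*4 = (5983/68)*4 = 5983/17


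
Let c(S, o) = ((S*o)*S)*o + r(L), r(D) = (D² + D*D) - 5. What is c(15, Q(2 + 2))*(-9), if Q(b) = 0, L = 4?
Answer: -243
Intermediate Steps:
r(D) = -5 + 2*D² (r(D) = (D² + D²) - 5 = 2*D² - 5 = -5 + 2*D²)
c(S, o) = 27 + S²*o² (c(S, o) = ((S*o)*S)*o + (-5 + 2*4²) = (o*S²)*o + (-5 + 2*16) = S²*o² + (-5 + 32) = S²*o² + 27 = 27 + S²*o²)
c(15, Q(2 + 2))*(-9) = (27 + 15²*0²)*(-9) = (27 + 225*0)*(-9) = (27 + 0)*(-9) = 27*(-9) = -243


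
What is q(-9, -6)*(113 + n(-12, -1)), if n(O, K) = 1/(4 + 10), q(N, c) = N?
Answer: -14247/14 ≈ -1017.6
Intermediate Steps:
n(O, K) = 1/14
q(-9, -6)*(113 + n(-12, -1)) = -9*(113 + 1/14) = -9*1583/14 = -14247/14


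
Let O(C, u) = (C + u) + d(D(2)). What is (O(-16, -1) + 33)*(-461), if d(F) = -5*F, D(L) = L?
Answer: -2766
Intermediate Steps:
O(C, u) = -10 + C + u (O(C, u) = (C + u) - 5*2 = (C + u) - 10 = -10 + C + u)
(O(-16, -1) + 33)*(-461) = ((-10 - 16 - 1) + 33)*(-461) = (-27 + 33)*(-461) = 6*(-461) = -2766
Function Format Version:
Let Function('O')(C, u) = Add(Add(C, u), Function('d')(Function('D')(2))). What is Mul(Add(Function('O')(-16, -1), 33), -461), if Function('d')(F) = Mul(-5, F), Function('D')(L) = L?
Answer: -2766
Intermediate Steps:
Function('O')(C, u) = Add(-10, C, u) (Function('O')(C, u) = Add(Add(C, u), Mul(-5, 2)) = Add(Add(C, u), -10) = Add(-10, C, u))
Mul(Add(Function('O')(-16, -1), 33), -461) = Mul(Add(Add(-10, -16, -1), 33), -461) = Mul(Add(-27, 33), -461) = Mul(6, -461) = -2766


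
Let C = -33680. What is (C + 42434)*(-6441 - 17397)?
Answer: -208677852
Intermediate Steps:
(C + 42434)*(-6441 - 17397) = (-33680 + 42434)*(-6441 - 17397) = 8754*(-23838) = -208677852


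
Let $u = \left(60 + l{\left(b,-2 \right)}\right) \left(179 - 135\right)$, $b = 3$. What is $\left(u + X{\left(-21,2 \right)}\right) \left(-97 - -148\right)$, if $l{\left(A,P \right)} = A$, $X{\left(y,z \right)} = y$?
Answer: $140301$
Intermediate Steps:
$u = 2772$ ($u = \left(60 + 3\right) \left(179 - 135\right) = 63 \cdot 44 = 2772$)
$\left(u + X{\left(-21,2 \right)}\right) \left(-97 - -148\right) = \left(2772 - 21\right) \left(-97 - -148\right) = 2751 \left(-97 + 148\right) = 2751 \cdot 51 = 140301$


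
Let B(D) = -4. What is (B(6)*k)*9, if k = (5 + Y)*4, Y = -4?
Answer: -144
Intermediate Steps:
k = 4 (k = (5 - 4)*4 = 1*4 = 4)
(B(6)*k)*9 = -4*4*9 = -16*9 = -144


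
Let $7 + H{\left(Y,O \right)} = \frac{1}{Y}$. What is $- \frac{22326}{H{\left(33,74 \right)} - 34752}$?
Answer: $\frac{368379}{573523} \approx 0.64231$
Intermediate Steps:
$H{\left(Y,O \right)} = -7 + \frac{1}{Y}$
$- \frac{22326}{H{\left(33,74 \right)} - 34752} = - \frac{22326}{\left(-7 + \frac{1}{33}\right) - 34752} = - \frac{22326}{- \frac{230}{33} - 34752} = - \frac{22326}{- \frac{1147046}{33}} = \left(-22326\right) \left(- \frac{33}{1147046}\right) = \frac{368379}{573523}$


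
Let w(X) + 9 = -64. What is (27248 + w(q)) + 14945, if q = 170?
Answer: 42120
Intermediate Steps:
w(X) = -73 (w(X) = -9 - 64 = -73)
(27248 + w(q)) + 14945 = (27248 - 73) + 14945 = 27175 + 14945 = 42120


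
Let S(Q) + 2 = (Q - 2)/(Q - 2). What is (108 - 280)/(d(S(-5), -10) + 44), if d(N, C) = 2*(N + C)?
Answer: -86/11 ≈ -7.8182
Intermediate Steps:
S(Q) = -1 (S(Q) = -2 + (Q - 2)/(Q - 2) = -2 + (-2 + Q)/(-2 + Q) = -2 + 1 = -1)
d(N, C) = 2*C + 2*N (d(N, C) = 2*(C + N) = 2*C + 2*N)
(108 - 280)/(d(S(-5), -10) + 44) = (108 - 280)/((2*(-10) + 2*(-1)) + 44) = -172/((-20 - 2) + 44) = -172/(-22 + 44) = -172/22 = -172*1/22 = -86/11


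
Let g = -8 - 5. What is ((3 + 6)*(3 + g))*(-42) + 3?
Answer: 3783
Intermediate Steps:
g = -13
((3 + 6)*(3 + g))*(-42) + 3 = ((3 + 6)*(3 - 13))*(-42) + 3 = (9*(-10))*(-42) + 3 = -90*(-42) + 3 = 3780 + 3 = 3783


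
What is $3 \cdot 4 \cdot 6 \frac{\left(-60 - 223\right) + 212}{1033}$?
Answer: $- \frac{5112}{1033} \approx -4.9487$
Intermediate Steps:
$3 \cdot 4 \cdot 6 \frac{\left(-60 - 223\right) + 212}{1033} = 12 \cdot 6 \left(-283 + 212\right) \frac{1}{1033} = 72 \left(\left(-71\right) \frac{1}{1033}\right) = 72 \left(- \frac{71}{1033}\right) = - \frac{5112}{1033}$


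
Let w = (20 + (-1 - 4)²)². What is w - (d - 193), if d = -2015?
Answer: 4233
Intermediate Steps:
w = 2025 (w = (20 + (-5)²)² = (20 + 25)² = 45² = 2025)
w - (d - 193) = 2025 - (-2015 - 193) = 2025 - 1*(-2208) = 2025 + 2208 = 4233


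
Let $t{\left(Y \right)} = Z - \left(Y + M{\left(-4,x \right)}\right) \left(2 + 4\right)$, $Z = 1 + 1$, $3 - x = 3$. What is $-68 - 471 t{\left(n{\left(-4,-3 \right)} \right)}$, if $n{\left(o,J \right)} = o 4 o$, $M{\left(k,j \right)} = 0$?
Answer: $179854$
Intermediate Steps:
$x = 0$ ($x = 3 - 3 = 0$)
$Z = 2$
$n{\left(o,J \right)} = 4 o^{2}$ ($n{\left(o,J \right)} = 4 o o = 4 o^{2}$)
$t{\left(Y \right)} = 2 - 6 Y$ ($t{\left(Y \right)} = 2 - \left(Y + 0\right) \left(2 + 4\right) = 2 - Y 6 = 2 - 6 Y$)
$-68 - 471 t{\left(n{\left(-4,-3 \right)} \right)} = -68 - 471 \left(2 - 6 \cdot 4 \left(-4\right)^{2}\right) = -68 - 471 \left(2 - 6 \cdot 4 \cdot 16\right) = -68 - 471 \left(2 - 384\right) = -68 - -179922 = -68 + 179922 = 179854$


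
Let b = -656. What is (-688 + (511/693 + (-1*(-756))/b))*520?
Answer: -1453023910/4059 ≈ -3.5798e+5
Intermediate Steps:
(-688 + (511/693 + (-1*(-756))/b))*520 = (-688 + (511/693 - 1*(-756)/(-656)))*520 = (-688 + (511*(1/693) + 756*(-1/656)))*520 = (-688 + (73/99 - 189/164))*520 = (-688 - 6739/16236)*520 = -11177107/16236*520 = -1453023910/4059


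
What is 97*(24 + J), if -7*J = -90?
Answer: 25026/7 ≈ 3575.1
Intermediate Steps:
J = 90/7 (J = -⅐*(-90) = 90/7 ≈ 12.857)
97*(24 + J) = 97*(24 + 90/7) = 97*(258/7) = 25026/7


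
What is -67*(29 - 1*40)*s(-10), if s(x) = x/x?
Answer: 737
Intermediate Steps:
s(x) = 1
-67*(29 - 1*40)*s(-10) = -67*(29 - 1*40) = -67*(29 - 40) = -67*(-11) = -(-737) = -1*(-737) = 737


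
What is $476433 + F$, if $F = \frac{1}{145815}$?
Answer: $\frac{69471077896}{145815} \approx 4.7643 \cdot 10^{5}$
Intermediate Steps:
$F = \frac{1}{145815} \approx 6.858 \cdot 10^{-6}$
$476433 + F = 476433 + \frac{1}{145815} = \frac{69471077896}{145815}$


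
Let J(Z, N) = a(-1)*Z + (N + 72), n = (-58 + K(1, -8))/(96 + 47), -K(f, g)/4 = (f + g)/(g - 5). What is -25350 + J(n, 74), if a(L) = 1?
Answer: -46855018/1859 ≈ -25204.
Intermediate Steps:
K(f, g) = -4*(f + g)/(-5 + g) (K(f, g) = -4*(f + g)/(g - 5) = -4*(f + g)/(-5 + g))
n = -782/1859 (n = (-58 + 4*(-1*1 - 1*(-8))/(-5 - 8))/(96 + 47) = (-58 + 4*(-1 + 8)/(-13))/143 = (-58 + 4*(-1/13)*7)*(1/143) = (-58 - 28/13)*(1/143) = -782/13*1/143 = -782/1859 ≈ -0.42066)
J(Z, N) = 72 + N + Z (J(Z, N) = 1*Z + (N + 72) = Z + (72 + N) = 72 + N + Z)
-25350 + J(n, 74) = -25350 + (72 + 74 - 782/1859) = -25350 + 270632/1859 = -46855018/1859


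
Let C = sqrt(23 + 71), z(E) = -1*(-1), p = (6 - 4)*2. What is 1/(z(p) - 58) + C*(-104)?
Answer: -1/57 - 104*sqrt(94) ≈ -1008.3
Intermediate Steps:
p = 4 (p = 2*2 = 4)
z(E) = 1
C = sqrt(94) ≈ 9.6954
1/(z(p) - 58) + C*(-104) = 1/(1 - 58) + sqrt(94)*(-104) = 1/(-57) - 104*sqrt(94) = -1/57 - 104*sqrt(94)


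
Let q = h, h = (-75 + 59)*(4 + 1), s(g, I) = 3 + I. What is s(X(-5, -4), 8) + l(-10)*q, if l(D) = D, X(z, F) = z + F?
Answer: 811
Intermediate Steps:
X(z, F) = F + z
h = -80 (h = -16*5 = -80)
q = -80
s(X(-5, -4), 8) + l(-10)*q = (3 + 8) - 10*(-80) = 11 + 800 = 811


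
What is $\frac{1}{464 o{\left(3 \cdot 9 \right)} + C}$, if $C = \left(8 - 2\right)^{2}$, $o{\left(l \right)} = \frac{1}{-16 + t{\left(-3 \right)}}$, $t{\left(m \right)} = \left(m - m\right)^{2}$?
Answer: $\frac{1}{7} \approx 0.14286$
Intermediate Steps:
$t{\left(m \right)} = 0$ ($t{\left(m \right)} = 0^{2} = 0$)
$o{\left(l \right)} = - \frac{1}{16}$ ($o{\left(l \right)} = \frac{1}{-16 + 0} = \frac{1}{-16} = - \frac{1}{16}$)
$C = 36$ ($C = 6^{2} = 36$)
$\frac{1}{464 o{\left(3 \cdot 9 \right)} + C} = \frac{1}{464 \left(- \frac{1}{16}\right) + 36} = \frac{1}{-29 + 36} = \frac{1}{7}$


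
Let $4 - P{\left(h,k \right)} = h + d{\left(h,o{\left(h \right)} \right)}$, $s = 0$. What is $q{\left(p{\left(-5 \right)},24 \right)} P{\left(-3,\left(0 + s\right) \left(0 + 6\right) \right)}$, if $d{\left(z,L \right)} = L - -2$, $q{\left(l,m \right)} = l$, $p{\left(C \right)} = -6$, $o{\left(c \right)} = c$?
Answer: $-48$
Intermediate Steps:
$d{\left(z,L \right)} = 2 + L$ ($d{\left(z,L \right)} = L + 2 = 2 + L$)
$P{\left(h,k \right)} = 2 - 2 h$ ($P{\left(h,k \right)} = 4 - \left(h + \left(2 + h\right)\right) = 4 - \left(2 + 2 h\right) = 2 - 2 h$)
$q{\left(p{\left(-5 \right)},24 \right)} P{\left(-3,\left(0 + s\right) \left(0 + 6\right) \right)} = - 6 \left(2 - -6\right) = - 6 \left(2 + 6\right) = \left(-6\right) 8 = -48$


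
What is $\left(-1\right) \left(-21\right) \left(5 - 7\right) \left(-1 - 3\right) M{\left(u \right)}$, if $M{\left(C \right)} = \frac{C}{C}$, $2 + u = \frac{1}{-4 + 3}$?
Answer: $168$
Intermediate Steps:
$u = -3$ ($u = -2 + \frac{1}{-4 + 3} = -2 + \frac{1}{-1} = -2 - 1 = -3$)
$M{\left(C \right)} = 1$
$\left(-1\right) \left(-21\right) \left(5 - 7\right) \left(-1 - 3\right) M{\left(u \right)} = \left(-1\right) \left(-21\right) \left(5 - 7\right) \left(-1 - 3\right) 1 = 21 \left(\left(-2\right) \left(-4\right)\right) 1 = 21 \cdot 8 \cdot 1 = 168 \cdot 1 = 168$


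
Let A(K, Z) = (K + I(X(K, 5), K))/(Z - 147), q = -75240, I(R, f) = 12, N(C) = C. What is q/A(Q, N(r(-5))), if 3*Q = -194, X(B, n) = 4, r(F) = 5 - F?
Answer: -15461820/79 ≈ -1.9572e+5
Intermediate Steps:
Q = -194/3 (Q = (⅓)*(-194) = -194/3 ≈ -64.667)
A(K, Z) = (12 + K)/(-147 + Z) (A(K, Z) = (K + 12)/(Z - 147) = (12 + K)/(-147 + Z))
q/A(Q, N(r(-5))) = -75240*(-147 + (5 - 1*(-5)))/(12 - 194/3) = -75240/(-158/3/(-147 + (5 + 5))) = -75240/(-158/3/(-147 + 10)) = -75240/(-158/3/(-137)) = -75240/((-1/137*(-158/3))) = -75240/158/411 = -75240*411/158 = -15461820/79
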